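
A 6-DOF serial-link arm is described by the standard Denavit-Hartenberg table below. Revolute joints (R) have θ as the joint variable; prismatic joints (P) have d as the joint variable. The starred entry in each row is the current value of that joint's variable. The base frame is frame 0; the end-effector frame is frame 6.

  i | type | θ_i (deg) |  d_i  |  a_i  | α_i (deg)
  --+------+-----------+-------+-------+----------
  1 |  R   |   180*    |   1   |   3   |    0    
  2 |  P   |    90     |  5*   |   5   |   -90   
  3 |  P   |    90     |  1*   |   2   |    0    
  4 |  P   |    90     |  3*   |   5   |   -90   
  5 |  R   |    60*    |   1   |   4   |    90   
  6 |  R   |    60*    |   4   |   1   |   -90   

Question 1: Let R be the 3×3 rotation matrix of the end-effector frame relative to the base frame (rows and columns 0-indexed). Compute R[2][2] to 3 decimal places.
End-effector z-axis (col 2 of R) = (0.7500,-0.4330,0.5000)
R[2][2] = 0.5000

0.500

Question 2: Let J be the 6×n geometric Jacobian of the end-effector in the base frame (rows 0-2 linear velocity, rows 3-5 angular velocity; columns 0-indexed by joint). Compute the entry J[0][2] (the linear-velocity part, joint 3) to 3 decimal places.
1.000

prismatic axis z_2 = (1.0000,-0.0000,0.0000)
J_v[:, 2] = z_2; J_ω[:, 2] = (0,0,0)
entry J[0][2] = 1.0000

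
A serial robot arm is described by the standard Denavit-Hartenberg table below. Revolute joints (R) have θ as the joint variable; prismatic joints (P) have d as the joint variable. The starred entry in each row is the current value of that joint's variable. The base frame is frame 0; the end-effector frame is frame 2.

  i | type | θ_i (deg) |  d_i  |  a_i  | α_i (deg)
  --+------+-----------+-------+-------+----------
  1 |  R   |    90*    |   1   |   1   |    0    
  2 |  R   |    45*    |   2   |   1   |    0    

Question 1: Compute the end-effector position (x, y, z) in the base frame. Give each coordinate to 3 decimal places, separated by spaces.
-0.707 1.707 3.000

after link 1: o_1 = (0.0000, 1.0000, 1.0000)
after link 2: o_2 = (-0.7071, 1.7071, 3.0000)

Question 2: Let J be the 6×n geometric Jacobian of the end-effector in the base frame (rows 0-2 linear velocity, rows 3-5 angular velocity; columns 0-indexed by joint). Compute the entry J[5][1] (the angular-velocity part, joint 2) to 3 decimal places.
1.000

axis z_1 = (0.0000,0.0000,1.0000); lever o_n−o_1 = (-0.7071,0.7071,2.0000)
cross product → J_v[:, 1] = (-0.7071,-0.7071,0.0000)
J_ω[:, 1] = z_1
entry J[5][1] = 1.0000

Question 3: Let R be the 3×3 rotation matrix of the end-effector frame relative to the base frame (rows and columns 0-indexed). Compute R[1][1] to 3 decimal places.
End-effector y-axis (col 1 of R) = (-0.7071,-0.7071,0.0000)
R[1][1] = -0.7071

-0.707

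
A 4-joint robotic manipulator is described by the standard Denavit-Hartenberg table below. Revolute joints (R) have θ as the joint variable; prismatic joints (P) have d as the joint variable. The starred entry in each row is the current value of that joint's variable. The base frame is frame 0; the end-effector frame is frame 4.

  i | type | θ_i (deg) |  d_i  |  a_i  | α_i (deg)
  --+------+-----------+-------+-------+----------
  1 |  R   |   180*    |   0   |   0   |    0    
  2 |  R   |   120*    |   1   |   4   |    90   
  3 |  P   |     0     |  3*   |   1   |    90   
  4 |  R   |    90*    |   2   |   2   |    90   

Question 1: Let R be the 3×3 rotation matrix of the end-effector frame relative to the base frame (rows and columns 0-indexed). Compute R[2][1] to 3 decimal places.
End-effector y-axis (col 1 of R) = (-0.0000,-0.0000,-1.0000)
R[2][1] = -1.0000

-1.000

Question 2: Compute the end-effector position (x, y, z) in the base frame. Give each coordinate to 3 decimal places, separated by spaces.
after link 1: o_1 = (0.0000, 0.0000, 0.0000)
after link 2: o_2 = (2.0000, -3.4641, 1.0000)
after link 3: o_3 = (-0.0981, -5.8301, 1.0000)
after link 4: o_4 = (-1.8301, -6.8301, -1.0000)

-1.830 -6.830 -1.000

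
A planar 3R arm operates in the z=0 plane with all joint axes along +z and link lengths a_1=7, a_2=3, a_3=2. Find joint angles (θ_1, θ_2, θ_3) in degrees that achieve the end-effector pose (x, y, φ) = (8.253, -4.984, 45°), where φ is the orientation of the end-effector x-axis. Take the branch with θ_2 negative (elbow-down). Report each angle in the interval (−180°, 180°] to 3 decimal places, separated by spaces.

wrist centre = target − a_3·(cos φ, sin φ) = (6.8388, -6.3982)
cos θ_2 = (87.7061−7²−3²)/(2·7·3) = 0.7073; θ_2 = -44.9852° (elbow-down)
β = atan2(-6.3982,6.8388) = -43.0937°; ψ = atan2(-2.1208,9.1219) = -13.0884°
θ_1 = β − ψ = -30.0053°
θ_3 = φ − θ_1 − θ_2 = 119.9906° (wrapped to (-180°,180°])

-30.005 -44.985 119.991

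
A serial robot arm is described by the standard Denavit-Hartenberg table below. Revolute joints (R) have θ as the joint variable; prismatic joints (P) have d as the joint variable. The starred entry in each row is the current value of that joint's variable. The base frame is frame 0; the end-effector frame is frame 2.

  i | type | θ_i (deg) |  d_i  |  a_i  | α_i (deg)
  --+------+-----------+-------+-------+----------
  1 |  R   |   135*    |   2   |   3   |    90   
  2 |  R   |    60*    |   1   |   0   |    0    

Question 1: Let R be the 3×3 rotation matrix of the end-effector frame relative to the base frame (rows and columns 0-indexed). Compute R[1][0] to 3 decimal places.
End-effector x-axis (col 0 of R) = (-0.3536,0.3536,0.8660)
R[1][0] = 0.3536

0.354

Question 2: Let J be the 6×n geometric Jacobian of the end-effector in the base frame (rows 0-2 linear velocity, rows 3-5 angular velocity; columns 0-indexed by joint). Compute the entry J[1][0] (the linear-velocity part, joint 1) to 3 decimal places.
-1.414

axis z_0 = ẑ; lever o_n−o_0 = (-1.4142,2.8284,2.0000)
cross product → J_v[:, 0] = (-2.8284,-1.4142,0.0000)
J_ω[:, 0] = z_0
entry J[1][0] = -1.4142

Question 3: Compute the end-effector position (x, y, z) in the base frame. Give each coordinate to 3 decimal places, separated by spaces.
after link 1: o_1 = (-2.1213, 2.1213, 2.0000)
after link 2: o_2 = (-1.4142, 2.8284, 2.0000)

-1.414 2.828 2.000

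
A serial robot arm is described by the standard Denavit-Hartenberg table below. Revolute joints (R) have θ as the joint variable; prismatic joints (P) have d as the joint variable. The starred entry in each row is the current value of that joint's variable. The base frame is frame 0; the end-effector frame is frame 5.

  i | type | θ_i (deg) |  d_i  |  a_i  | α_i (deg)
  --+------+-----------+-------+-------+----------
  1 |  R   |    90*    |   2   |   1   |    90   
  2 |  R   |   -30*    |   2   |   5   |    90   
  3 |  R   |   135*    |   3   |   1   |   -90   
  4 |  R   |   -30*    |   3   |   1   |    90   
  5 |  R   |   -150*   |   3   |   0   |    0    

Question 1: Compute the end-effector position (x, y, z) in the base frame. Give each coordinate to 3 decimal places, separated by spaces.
after link 1: o_1 = (0.0000, 1.0000, 2.0000)
after link 2: o_2 = (2.0000, 5.3301, -0.5000)
after link 3: o_3 = (2.7071, 3.2178, -2.7445)
after link 4: o_4 = (1.1982, 0.6003, -1.8107)
after link 5: o_5 = (0.1375, 0.2198, -4.5910)

0.137 0.220 -4.591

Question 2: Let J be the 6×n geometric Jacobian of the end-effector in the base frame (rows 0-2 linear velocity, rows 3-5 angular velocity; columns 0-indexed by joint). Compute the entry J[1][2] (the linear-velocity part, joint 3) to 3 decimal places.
axis z_2 = (0.0000,-0.5000,-0.8660); lever o_n−o_2 = (-1.8625,-5.1103,-4.0910)
cross product → J_v[:, 2] = (-2.3801,1.6130,-0.9313)
J_ω[:, 2] = z_2
entry J[1][2] = 1.6130

1.613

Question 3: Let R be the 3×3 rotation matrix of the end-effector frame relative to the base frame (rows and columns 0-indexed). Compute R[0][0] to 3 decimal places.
End-effector x-axis (col 0 of R) = (-0.1768,0.9820,-0.0669)
R[0][0] = -0.1768

-0.177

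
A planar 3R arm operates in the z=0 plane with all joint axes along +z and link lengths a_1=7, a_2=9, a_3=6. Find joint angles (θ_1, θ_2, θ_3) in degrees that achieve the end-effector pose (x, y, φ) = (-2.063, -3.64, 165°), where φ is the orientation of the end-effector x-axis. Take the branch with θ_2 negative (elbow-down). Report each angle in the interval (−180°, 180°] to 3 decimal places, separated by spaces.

wrist centre = target − a_3·(cos φ, sin φ) = (3.7326, -5.1929)
cos θ_2 = (40.8983−7²−9²)/(2·7·9) = -0.7072; θ_2 = -135.0040° (elbow-down)
β = atan2(-5.1929,3.7326) = -54.2922°; ψ = atan2(-6.3635,0.6356) = -84.2962°
θ_1 = β − ψ = 30.0039°
θ_3 = φ − θ_1 − θ_2 = -89.9999° (wrapped to (-180°,180°])

30.004 -135.004 -90.000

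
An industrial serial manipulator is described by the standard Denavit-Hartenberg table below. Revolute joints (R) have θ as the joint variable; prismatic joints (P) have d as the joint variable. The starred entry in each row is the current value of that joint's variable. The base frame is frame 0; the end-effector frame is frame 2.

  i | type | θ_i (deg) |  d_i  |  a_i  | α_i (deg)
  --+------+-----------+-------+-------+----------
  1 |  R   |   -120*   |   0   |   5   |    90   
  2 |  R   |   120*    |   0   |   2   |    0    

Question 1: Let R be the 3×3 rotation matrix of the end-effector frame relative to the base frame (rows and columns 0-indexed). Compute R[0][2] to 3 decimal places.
-0.866

End-effector z-axis (col 2 of R) = (-0.8660,0.5000,0.0000)
R[0][2] = -0.8660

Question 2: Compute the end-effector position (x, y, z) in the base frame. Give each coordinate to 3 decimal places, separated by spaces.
after link 1: o_1 = (-2.5000, -4.3301, 0.0000)
after link 2: o_2 = (-2.0000, -3.4641, 1.7321)

-2.000 -3.464 1.732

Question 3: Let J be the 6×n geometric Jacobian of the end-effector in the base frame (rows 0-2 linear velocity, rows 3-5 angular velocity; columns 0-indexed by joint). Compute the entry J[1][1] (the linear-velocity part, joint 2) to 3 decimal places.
axis z_1 = (-0.8660,0.5000,0.0000); lever o_n−o_1 = (0.5000,0.8660,1.7321)
cross product → J_v[:, 1] = (0.8660,1.5000,-1.0000)
J_ω[:, 1] = z_1
entry J[1][1] = 1.5000

1.500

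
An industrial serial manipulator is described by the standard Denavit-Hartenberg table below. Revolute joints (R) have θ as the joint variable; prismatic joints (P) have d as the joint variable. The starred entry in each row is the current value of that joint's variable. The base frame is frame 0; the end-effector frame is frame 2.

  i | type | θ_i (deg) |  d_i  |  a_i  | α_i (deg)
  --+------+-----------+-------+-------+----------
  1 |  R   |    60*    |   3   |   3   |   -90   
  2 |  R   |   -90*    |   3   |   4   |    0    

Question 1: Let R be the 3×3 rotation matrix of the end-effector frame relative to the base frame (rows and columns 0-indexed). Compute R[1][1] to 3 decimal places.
End-effector y-axis (col 1 of R) = (0.5000,0.8660,-0.0000)
R[1][1] = 0.8660

0.866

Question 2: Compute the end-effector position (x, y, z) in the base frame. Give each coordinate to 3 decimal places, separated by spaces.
after link 1: o_1 = (1.5000, 2.5981, 3.0000)
after link 2: o_2 = (-1.0981, 4.0981, 7.0000)

-1.098 4.098 7.000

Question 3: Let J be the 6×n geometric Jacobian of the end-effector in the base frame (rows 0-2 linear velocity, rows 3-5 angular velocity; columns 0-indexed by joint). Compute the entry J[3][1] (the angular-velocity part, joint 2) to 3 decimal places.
axis z_1 = (-0.8660,0.5000,0.0000); lever o_n−o_1 = (-2.5981,1.5000,4.0000)
cross product → J_v[:, 1] = (2.0000,3.4641,-0.0000)
J_ω[:, 1] = z_1
entry J[3][1] = -0.8660

-0.866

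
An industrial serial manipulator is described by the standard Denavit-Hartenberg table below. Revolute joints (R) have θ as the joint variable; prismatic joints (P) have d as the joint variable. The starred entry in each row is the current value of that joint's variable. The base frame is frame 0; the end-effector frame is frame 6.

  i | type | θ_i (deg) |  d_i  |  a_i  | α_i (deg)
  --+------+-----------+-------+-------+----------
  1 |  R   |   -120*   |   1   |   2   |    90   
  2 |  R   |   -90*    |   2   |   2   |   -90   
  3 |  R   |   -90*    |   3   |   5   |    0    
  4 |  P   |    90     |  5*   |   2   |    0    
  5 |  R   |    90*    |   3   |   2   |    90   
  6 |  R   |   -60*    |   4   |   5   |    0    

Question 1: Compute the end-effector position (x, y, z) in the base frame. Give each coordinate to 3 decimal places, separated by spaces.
-6.500 -6.258 -7.000

after link 1: o_1 = (-1.0000, -1.7321, 1.0000)
after link 2: o_2 = (-2.7321, -0.7321, -1.0000)
after link 3: o_3 = (-8.5622, -0.8301, -1.0000)
after link 4: o_4 = (-11.0622, -5.1603, -3.0000)
after link 5: o_5 = (-10.8301, -8.7583, -3.0000)
after link 6: o_6 = (-6.5000, -6.2583, -7.0000)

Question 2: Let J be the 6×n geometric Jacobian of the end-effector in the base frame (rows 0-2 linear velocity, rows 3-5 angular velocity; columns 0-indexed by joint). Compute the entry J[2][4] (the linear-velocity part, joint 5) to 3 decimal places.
axis z_4 = (-0.5000,-0.8660,0.0000); lever o_n−o_4 = (4.5622,-1.0981,-4.0000)
cross product → J_v[:, 4] = (3.4641,-2.0000,4.5000)
J_ω[:, 4] = z_4
entry J[2][4] = 4.5000

4.500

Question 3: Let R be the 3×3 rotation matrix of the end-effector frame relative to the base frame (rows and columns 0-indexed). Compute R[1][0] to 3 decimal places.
End-effector x-axis (col 0 of R) = (0.8660,0.5000,-0.0000)
R[1][0] = 0.5000

0.500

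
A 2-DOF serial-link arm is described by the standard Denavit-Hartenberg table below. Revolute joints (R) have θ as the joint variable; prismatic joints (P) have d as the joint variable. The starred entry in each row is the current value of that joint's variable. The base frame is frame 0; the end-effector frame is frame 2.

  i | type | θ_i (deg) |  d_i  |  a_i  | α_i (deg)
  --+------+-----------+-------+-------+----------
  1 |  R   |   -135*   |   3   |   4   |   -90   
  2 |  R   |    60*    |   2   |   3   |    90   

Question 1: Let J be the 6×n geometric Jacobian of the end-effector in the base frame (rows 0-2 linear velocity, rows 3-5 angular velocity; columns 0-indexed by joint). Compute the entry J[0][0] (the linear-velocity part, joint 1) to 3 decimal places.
axis z_0 = ẑ; lever o_n−o_0 = (-2.4749,-5.3033,0.4019)
cross product → J_v[:, 0] = (5.3033,-2.4749,0.0000)
J_ω[:, 0] = z_0
entry J[0][0] = 5.3033

5.303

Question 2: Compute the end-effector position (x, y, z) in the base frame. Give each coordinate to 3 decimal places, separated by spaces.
after link 1: o_1 = (-2.8284, -2.8284, 3.0000)
after link 2: o_2 = (-2.4749, -5.3033, 0.4019)

-2.475 -5.303 0.402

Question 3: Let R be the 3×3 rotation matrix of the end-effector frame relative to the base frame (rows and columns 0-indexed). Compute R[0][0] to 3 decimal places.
-0.354

End-effector x-axis (col 0 of R) = (-0.3536,-0.3536,-0.8660)
R[0][0] = -0.3536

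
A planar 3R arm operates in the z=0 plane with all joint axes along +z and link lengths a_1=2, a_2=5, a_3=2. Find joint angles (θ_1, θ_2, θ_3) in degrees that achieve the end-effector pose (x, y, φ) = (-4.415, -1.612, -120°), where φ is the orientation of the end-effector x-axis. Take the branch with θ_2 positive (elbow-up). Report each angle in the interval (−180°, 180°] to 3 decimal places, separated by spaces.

44.978 150.016 45.006

wrist centre = target − a_3·(cos φ, sin φ) = (-3.4150, 0.1201)
cos θ_2 = (11.6766−2²−5²)/(2·2·5) = -0.8662; θ_2 = 150.0164° (elbow-up)
β = atan2(0.1201,-3.4150) = 177.9867°; ψ = atan2(2.4988,-2.3308) = 133.0087°
θ_1 = β − ψ = 44.9780°
θ_3 = φ − θ_1 − θ_2 = 45.0056° (wrapped to (-180°,180°])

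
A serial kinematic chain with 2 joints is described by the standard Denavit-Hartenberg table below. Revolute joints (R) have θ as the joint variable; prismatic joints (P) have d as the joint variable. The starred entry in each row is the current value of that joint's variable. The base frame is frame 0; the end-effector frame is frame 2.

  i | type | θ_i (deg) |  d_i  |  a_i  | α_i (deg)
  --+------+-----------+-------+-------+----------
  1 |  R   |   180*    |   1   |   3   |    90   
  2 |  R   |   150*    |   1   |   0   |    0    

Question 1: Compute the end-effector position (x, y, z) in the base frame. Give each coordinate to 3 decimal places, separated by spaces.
after link 1: o_1 = (-3.0000, 0.0000, 1.0000)
after link 2: o_2 = (-3.0000, 1.0000, 1.0000)

-3.000 1.000 1.000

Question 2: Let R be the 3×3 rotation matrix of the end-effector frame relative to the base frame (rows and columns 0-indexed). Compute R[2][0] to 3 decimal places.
0.500

End-effector x-axis (col 0 of R) = (0.8660,-0.0000,0.5000)
R[2][0] = 0.5000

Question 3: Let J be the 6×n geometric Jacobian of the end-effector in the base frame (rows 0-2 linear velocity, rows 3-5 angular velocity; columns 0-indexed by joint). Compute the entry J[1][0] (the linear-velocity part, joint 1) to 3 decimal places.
-3.000

axis z_0 = ẑ; lever o_n−o_0 = (-3.0000,1.0000,1.0000)
cross product → J_v[:, 0] = (-1.0000,-3.0000,0.0000)
J_ω[:, 0] = z_0
entry J[1][0] = -3.0000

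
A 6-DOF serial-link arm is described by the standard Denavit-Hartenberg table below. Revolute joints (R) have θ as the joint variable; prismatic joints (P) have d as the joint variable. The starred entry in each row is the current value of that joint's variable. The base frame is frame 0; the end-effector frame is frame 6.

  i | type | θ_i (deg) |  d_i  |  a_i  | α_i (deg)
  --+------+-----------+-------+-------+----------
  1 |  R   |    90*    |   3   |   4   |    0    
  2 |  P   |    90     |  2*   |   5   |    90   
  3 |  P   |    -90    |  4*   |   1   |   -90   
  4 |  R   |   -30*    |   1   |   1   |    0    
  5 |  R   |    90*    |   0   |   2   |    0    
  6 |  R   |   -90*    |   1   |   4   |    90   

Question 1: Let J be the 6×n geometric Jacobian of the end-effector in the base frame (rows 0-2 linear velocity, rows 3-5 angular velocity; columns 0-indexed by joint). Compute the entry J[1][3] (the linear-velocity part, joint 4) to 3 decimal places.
axis z_3 = (-1.0000,0.0000,0.0000); lever o_n−o_3 = (-2.0000,0.7679,-5.3301)
cross product → J_v[:, 3] = (-0.0000,-5.3301,-0.7679)
J_ω[:, 3] = z_3
entry J[1][3] = -5.3301

-5.330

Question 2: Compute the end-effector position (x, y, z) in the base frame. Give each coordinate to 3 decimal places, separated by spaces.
after link 1: o_1 = (0.0000, 4.0000, 3.0000)
after link 2: o_2 = (-5.0000, 4.0000, 5.0000)
after link 3: o_3 = (-5.0000, 8.0000, 4.0000)
after link 4: o_4 = (-6.0000, 8.5000, 3.1340)
after link 5: o_5 = (-6.0000, 6.7679, 2.1340)
after link 6: o_6 = (-7.0000, 8.7679, -1.3301)

-7.000 8.768 -1.330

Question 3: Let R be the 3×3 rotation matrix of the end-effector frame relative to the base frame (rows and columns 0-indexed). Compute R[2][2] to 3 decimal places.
0.500

End-effector z-axis (col 2 of R) = (0.0000,0.8660,0.5000)
R[2][2] = 0.5000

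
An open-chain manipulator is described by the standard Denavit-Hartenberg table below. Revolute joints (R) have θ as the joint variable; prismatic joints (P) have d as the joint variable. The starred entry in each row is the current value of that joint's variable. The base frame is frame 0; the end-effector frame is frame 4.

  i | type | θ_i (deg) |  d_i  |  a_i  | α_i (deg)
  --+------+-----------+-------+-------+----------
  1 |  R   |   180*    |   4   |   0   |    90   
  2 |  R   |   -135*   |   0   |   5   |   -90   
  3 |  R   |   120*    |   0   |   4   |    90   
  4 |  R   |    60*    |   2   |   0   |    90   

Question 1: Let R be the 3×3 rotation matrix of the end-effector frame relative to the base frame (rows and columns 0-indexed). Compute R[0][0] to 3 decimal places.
End-effector x-axis (col 0 of R) = (-0.7891,-0.4330,-0.4356)
R[0][0] = -0.7891

-0.789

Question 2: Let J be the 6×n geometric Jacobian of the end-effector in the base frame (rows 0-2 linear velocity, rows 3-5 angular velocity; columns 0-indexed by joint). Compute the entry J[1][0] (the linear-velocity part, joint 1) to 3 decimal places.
axis z_0 = ẑ; lever o_n−o_0 = (3.3461,-4.4641,0.6539)
cross product → J_v[:, 0] = (4.4641,3.3461,-0.0000)
J_ω[:, 0] = z_0
entry J[1][0] = 3.3461

3.346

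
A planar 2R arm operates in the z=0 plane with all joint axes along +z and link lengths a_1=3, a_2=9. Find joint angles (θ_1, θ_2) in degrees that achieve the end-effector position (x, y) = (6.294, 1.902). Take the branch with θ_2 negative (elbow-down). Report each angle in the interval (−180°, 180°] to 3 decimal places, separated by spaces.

153.635 -150.005

cos θ_2 = (43.2320−3²−9²)/(2·3·9) = -0.8661; θ_2 = -150.0055° (elbow-down)
β = atan2(1.9020,6.2940) = 16.8144°; ψ = atan2(-4.4993,-4.7947) = -136.8205°
θ_1 = β − ψ = 153.6350°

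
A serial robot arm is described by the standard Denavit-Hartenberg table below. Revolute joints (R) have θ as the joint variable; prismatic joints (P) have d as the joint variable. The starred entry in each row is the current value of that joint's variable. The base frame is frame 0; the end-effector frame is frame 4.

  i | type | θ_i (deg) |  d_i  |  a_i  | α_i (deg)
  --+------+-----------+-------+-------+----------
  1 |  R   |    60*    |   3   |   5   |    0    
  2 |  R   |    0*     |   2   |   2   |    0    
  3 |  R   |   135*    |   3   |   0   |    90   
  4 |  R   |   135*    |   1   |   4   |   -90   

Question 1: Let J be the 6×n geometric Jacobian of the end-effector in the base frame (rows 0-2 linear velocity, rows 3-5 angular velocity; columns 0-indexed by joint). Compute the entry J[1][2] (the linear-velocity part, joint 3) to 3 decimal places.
axis z_2 = (0.0000,0.0000,1.0000); lever o_n−o_2 = (2.4732,1.6980,5.8284)
cross product → J_v[:, 2] = (-1.6980,2.4732,0.0000)
J_ω[:, 2] = z_2
entry J[1][2] = 2.4732

2.473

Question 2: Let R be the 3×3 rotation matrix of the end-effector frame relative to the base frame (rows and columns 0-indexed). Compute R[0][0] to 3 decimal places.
0.683

End-effector x-axis (col 0 of R) = (0.6830,0.1830,0.7071)
R[0][0] = 0.6830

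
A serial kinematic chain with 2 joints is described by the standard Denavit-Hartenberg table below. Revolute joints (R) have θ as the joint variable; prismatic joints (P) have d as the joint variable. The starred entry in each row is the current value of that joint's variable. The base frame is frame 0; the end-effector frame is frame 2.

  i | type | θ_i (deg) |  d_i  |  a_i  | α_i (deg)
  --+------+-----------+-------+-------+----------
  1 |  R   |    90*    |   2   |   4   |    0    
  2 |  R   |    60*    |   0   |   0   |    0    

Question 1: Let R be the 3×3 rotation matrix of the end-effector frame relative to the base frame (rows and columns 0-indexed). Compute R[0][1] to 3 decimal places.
-0.500

End-effector y-axis (col 1 of R) = (-0.5000,-0.8660,0.0000)
R[0][1] = -0.5000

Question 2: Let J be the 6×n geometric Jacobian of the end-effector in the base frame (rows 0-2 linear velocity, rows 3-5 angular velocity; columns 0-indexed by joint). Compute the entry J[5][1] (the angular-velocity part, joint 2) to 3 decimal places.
axis z_1 = (0.0000,0.0000,1.0000); lever o_n−o_1 = (0.0000,0.0000,0.0000)
cross product → J_v[:, 1] = (0.0000,0.0000,0.0000)
J_ω[:, 1] = z_1
entry J[5][1] = 1.0000

1.000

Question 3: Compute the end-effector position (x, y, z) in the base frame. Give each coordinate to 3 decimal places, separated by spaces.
after link 1: o_1 = (0.0000, 4.0000, 2.0000)
after link 2: o_2 = (0.0000, 4.0000, 2.0000)

0.000 4.000 2.000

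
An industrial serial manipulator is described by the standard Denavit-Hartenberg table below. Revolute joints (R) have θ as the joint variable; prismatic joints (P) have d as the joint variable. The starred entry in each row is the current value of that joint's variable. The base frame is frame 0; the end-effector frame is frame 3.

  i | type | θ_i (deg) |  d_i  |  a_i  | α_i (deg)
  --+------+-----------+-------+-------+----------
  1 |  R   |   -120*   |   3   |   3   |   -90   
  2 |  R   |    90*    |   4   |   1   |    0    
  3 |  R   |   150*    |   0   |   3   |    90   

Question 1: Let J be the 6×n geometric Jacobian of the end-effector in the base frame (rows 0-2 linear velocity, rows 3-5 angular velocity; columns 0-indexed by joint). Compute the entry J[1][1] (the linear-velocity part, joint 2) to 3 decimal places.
-1.384

axis z_1 = (0.8660,-0.5000,0.0000); lever o_n−o_1 = (4.2141,-0.7010,1.5981)
cross product → J_v[:, 1] = (-0.7990,-1.3840,1.5000)
J_ω[:, 1] = z_1
entry J[1][1] = -1.3840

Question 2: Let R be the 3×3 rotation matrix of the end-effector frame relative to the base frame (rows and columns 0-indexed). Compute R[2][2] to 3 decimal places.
-0.500

End-effector z-axis (col 2 of R) = (0.4330,0.7500,-0.5000)
R[2][2] = -0.5000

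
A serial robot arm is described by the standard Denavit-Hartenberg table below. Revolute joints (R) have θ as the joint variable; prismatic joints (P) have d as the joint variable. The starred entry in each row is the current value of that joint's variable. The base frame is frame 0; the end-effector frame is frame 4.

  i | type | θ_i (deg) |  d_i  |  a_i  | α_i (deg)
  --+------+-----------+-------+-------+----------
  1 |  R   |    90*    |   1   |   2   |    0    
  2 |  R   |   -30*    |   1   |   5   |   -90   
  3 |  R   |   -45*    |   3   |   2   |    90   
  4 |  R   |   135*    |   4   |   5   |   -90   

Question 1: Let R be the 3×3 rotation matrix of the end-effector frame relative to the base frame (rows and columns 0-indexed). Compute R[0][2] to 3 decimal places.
End-effector z-axis (col 2 of R) = (0.3624,-0.7866,-0.5000)
R[0][2] = 0.3624

0.362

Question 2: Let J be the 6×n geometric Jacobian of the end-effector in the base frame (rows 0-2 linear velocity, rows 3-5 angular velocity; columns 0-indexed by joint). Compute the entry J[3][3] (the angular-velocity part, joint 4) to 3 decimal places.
-0.354

axis z_3 = (-0.3536,-0.6124,0.7071); lever o_n−o_3 = (-5.7261,-2.8468,0.3284)
cross product → J_v[:, 3] = (1.8119,-3.9328,-2.5000)
J_ω[:, 3] = z_3
entry J[3][3] = -0.3536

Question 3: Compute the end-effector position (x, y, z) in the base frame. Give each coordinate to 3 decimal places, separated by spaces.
after link 1: o_1 = (0.0000, 2.0000, 1.0000)
after link 2: o_2 = (2.5000, 6.3301, 2.0000)
after link 3: o_3 = (0.6090, 9.0549, 3.4142)
after link 4: o_4 = (-5.1170, 6.2081, 3.7426)

-5.117 6.208 3.743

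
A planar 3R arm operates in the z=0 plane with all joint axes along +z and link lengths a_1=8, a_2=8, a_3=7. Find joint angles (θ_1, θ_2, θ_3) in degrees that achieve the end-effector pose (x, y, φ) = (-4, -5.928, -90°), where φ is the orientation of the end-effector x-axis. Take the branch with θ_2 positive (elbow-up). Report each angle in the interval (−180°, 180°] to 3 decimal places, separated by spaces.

89.997 150.000 30.003

wrist centre = target − a_3·(cos φ, sin φ) = (-4.0000, 1.0720)
cos θ_2 = (17.1492−8²−8²)/(2·8·8) = -0.8660; θ_2 = 149.9996° (elbow-up)
β = atan2(1.0720,-4.0000) = 164.9973°; ψ = atan2(4.0000,1.0718) = 74.9998°
θ_1 = β − ψ = 89.9975°
θ_3 = φ − θ_1 − θ_2 = 30.0029° (wrapped to (-180°,180°])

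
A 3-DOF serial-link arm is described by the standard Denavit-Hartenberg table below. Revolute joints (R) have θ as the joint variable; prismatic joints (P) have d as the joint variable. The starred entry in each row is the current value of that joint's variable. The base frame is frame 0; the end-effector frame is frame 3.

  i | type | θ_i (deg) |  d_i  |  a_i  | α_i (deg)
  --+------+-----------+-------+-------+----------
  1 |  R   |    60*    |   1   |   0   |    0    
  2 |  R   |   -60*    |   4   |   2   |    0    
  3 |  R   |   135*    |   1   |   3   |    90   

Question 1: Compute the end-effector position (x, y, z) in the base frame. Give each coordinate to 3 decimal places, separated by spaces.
-0.121 2.121 6.000

after link 1: o_1 = (0.0000, 0.0000, 1.0000)
after link 2: o_2 = (2.0000, 0.0000, 5.0000)
after link 3: o_3 = (-0.1213, 2.1213, 6.0000)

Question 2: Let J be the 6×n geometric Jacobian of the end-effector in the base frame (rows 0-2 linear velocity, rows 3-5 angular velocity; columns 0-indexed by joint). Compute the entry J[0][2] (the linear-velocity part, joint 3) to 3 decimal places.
axis z_2 = (0.0000,0.0000,1.0000); lever o_n−o_2 = (-2.1213,2.1213,1.0000)
cross product → J_v[:, 2] = (-2.1213,-2.1213,0.0000)
J_ω[:, 2] = z_2
entry J[0][2] = -2.1213

-2.121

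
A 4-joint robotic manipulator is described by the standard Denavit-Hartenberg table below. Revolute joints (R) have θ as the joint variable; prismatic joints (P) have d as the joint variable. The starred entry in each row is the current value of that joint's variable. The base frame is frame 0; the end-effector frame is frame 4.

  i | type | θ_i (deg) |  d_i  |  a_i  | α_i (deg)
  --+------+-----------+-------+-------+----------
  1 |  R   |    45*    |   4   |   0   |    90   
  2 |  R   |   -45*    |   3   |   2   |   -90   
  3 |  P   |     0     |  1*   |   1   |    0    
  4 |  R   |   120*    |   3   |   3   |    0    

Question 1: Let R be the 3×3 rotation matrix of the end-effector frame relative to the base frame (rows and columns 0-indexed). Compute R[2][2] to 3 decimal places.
0.707

End-effector z-axis (col 2 of R) = (0.5000,0.5000,0.7071)
R[2][2] = 0.7071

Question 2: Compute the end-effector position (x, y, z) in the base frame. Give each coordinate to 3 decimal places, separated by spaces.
3.034 2.466 5.768

after link 1: o_1 = (0.0000, 0.0000, 4.0000)
after link 2: o_2 = (3.1213, -1.1213, 2.5858)
after link 3: o_3 = (4.1213, -0.1213, 2.5858)
after link 4: o_4 = (3.0342, 2.4658, 5.7678)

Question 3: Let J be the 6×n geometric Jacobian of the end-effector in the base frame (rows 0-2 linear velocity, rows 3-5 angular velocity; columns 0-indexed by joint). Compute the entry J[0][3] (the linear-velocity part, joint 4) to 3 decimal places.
axis z_3 = (0.5000,0.5000,0.7071); lever o_n−o_3 = (-1.0871,2.5871,3.1820)
cross product → J_v[:, 3] = (-0.2384,-2.3597,1.8371)
J_ω[:, 3] = z_3
entry J[0][3] = -0.2384

-0.238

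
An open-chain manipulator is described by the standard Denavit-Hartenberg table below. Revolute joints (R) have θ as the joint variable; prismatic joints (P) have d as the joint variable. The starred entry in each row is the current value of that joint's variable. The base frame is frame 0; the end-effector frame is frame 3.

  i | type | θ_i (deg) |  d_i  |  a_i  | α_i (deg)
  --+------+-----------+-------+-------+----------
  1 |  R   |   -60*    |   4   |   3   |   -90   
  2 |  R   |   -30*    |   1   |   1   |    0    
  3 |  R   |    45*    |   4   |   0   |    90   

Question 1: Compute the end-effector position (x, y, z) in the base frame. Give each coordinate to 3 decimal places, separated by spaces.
after link 1: o_1 = (1.5000, -2.5981, 4.0000)
after link 2: o_2 = (2.7990, -2.8481, 4.5000)
after link 3: o_3 = (6.2631, -0.8481, 4.5000)

6.263 -0.848 4.500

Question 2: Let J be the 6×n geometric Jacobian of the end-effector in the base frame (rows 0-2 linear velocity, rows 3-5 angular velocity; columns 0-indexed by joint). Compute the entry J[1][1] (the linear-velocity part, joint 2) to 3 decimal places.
-0.433

axis z_1 = (0.8660,0.5000,0.0000); lever o_n−o_1 = (4.7631,1.7500,0.5000)
cross product → J_v[:, 1] = (0.2500,-0.4330,-0.8660)
J_ω[:, 1] = z_1
entry J[1][1] = -0.4330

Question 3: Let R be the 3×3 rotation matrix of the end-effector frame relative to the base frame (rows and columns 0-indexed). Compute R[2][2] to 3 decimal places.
0.966

End-effector z-axis (col 2 of R) = (0.1294,-0.2241,0.9659)
R[2][2] = 0.9659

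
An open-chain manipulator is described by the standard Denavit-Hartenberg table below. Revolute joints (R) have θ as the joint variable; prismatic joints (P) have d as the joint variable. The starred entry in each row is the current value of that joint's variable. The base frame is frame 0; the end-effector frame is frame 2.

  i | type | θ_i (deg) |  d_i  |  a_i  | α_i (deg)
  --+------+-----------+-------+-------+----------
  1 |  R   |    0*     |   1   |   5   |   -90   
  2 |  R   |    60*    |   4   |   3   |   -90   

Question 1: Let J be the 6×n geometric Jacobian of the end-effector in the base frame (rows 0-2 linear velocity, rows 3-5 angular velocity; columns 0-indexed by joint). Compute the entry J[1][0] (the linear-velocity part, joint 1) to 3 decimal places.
axis z_0 = ẑ; lever o_n−o_0 = (6.5000,4.0000,-1.5981)
cross product → J_v[:, 0] = (-4.0000,6.5000,0.0000)
J_ω[:, 0] = z_0
entry J[1][0] = 6.5000

6.500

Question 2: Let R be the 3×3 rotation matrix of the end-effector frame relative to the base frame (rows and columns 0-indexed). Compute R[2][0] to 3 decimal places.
End-effector x-axis (col 0 of R) = (0.5000,0.0000,-0.8660)
R[2][0] = -0.8660

-0.866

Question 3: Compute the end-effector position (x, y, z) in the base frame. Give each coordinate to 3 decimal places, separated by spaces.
after link 1: o_1 = (5.0000, 0.0000, 1.0000)
after link 2: o_2 = (6.5000, 4.0000, -1.5981)

6.500 4.000 -1.598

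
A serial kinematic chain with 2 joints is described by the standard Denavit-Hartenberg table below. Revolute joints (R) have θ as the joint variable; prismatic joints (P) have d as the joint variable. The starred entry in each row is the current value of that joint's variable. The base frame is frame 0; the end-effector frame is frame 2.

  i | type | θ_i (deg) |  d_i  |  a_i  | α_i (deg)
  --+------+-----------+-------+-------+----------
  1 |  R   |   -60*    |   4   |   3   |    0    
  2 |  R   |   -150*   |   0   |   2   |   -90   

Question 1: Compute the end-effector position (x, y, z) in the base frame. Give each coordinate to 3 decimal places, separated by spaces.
after link 1: o_1 = (1.5000, -2.5981, 4.0000)
after link 2: o_2 = (-0.2321, -1.5981, 4.0000)

-0.232 -1.598 4.000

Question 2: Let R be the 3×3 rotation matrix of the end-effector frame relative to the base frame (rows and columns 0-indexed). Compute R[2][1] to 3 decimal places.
-1.000

End-effector y-axis (col 1 of R) = (-0.0000,-0.0000,-1.0000)
R[2][1] = -1.0000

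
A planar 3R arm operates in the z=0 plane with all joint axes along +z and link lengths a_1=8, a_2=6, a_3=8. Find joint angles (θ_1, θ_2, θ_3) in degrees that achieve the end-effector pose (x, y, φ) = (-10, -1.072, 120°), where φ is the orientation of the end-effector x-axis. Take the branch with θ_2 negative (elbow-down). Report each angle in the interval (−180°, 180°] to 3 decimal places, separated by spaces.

-90.000 -89.998 -60.002

wrist centre = target − a_3·(cos φ, sin φ) = (-6.0000, -8.0002)
cos θ_2 = (100.0033−8²−6²)/(2·8·6) = 0.0000; θ_2 = -89.9981° (elbow-down)
β = atan2(-8.0002,-6.0000) = -126.8692°; ψ = atan2(-6.0000,8.0002) = -36.8692°
θ_1 = β − ψ = -90.0000°
θ_3 = φ − θ_1 − θ_2 = -60.0019° (wrapped to (-180°,180°])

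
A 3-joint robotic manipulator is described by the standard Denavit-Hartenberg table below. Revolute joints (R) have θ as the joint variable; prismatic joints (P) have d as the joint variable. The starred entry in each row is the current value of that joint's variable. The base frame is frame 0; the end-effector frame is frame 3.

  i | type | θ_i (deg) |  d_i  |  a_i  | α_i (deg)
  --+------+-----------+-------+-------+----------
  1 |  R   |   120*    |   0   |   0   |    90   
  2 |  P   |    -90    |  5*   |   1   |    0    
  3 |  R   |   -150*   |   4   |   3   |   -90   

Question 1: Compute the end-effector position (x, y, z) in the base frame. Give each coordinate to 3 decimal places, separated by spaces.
8.544 3.201 1.598

after link 1: o_1 = (0.0000, 0.0000, 0.0000)
after link 2: o_2 = (4.3301, 2.5000, -1.0000)
after link 3: o_3 = (8.5442, 3.2010, 1.5981)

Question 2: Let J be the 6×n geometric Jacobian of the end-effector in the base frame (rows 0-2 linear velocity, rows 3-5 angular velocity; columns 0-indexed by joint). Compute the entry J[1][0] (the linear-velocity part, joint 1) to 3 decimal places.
axis z_0 = ẑ; lever o_n−o_0 = (8.5442,3.2010,1.5981)
cross product → J_v[:, 0] = (-3.2010,8.5442,0.0000)
J_ω[:, 0] = z_0
entry J[1][0] = 8.5442

8.544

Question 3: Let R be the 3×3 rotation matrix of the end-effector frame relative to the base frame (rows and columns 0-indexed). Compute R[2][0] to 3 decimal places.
0.866

End-effector x-axis (col 0 of R) = (0.2500,-0.4330,0.8660)
R[2][0] = 0.8660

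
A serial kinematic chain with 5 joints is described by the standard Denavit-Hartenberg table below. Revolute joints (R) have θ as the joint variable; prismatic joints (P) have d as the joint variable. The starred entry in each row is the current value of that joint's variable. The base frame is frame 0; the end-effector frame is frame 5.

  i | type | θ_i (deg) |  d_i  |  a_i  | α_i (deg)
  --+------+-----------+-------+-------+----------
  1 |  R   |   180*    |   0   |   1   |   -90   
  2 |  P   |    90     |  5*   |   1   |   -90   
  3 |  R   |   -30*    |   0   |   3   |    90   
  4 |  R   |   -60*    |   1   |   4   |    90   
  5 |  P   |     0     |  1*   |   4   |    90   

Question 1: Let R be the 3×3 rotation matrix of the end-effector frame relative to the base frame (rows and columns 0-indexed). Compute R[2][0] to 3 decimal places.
End-effector x-axis (col 0 of R) = (-0.8660,-0.2500,-0.4330)
R[2][0] = -0.4330

-0.433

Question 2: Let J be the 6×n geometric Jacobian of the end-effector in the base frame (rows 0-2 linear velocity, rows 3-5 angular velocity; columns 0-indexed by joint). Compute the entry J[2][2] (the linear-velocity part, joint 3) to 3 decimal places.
axis z_2 = (1.0000,-0.0000,-0.0000); lever o_n−o_2 = (-7.4282,-3.9330,-4.8122)
cross product → J_v[:, 2] = (0.0000,4.8122,-3.9330)
J_ω[:, 2] = z_2
entry J[2][2] = -3.9330

-3.933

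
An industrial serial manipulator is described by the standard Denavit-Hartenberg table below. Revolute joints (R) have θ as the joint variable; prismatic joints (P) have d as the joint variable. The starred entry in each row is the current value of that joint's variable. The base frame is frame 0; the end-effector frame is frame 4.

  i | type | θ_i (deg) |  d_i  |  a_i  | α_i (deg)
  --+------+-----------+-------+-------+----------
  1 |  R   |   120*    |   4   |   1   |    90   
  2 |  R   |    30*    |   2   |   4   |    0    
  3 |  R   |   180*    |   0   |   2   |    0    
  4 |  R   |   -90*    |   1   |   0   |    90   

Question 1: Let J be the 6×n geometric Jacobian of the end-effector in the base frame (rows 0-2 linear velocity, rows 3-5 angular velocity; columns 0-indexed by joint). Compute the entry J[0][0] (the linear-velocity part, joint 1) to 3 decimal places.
axis z_0 = ẑ; lever o_n−o_0 = (1.2321,3.8660,5.0000)
cross product → J_v[:, 0] = (-3.8660,1.2321,0.0000)
J_ω[:, 0] = z_0
entry J[0][0] = -3.8660

-3.866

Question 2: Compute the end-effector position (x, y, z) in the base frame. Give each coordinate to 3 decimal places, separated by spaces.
after link 1: o_1 = (-0.5000, 0.8660, 4.0000)
after link 2: o_2 = (-0.5000, 4.8660, 6.0000)
after link 3: o_3 = (0.3660, 3.3660, 5.0000)
after link 4: o_4 = (1.2321, 3.8660, 5.0000)

1.232 3.866 5.000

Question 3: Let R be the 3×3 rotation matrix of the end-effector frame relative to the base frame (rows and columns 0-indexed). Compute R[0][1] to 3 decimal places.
End-effector y-axis (col 1 of R) = (0.8660,0.5000,0.0000)
R[0][1] = 0.8660

0.866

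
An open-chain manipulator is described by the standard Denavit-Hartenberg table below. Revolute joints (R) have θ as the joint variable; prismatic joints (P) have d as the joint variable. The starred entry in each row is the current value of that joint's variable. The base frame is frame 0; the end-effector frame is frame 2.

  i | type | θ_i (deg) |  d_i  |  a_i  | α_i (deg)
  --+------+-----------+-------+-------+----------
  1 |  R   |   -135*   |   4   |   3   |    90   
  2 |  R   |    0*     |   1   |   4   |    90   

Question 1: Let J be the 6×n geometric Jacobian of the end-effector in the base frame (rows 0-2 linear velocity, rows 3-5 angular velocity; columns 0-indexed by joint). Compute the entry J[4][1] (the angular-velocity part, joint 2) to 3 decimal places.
axis z_1 = (-0.7071,0.7071,0.0000); lever o_n−o_1 = (-3.5355,-2.1213,0.0000)
cross product → J_v[:, 1] = (0.0000,-0.0000,4.0000)
J_ω[:, 1] = z_1
entry J[4][1] = 0.7071

0.707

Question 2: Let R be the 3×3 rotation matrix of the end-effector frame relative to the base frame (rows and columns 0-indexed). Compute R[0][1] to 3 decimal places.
-0.707

End-effector y-axis (col 1 of R) = (-0.7071,0.7071,0.0000)
R[0][1] = -0.7071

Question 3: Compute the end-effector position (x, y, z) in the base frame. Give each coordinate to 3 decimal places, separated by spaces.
after link 1: o_1 = (-2.1213, -2.1213, 4.0000)
after link 2: o_2 = (-5.6569, -4.2426, 4.0000)

-5.657 -4.243 4.000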